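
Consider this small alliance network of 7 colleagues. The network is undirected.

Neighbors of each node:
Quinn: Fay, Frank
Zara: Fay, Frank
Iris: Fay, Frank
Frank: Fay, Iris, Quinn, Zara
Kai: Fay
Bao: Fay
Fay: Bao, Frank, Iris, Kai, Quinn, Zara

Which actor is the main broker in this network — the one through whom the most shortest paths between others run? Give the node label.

Fay

Unnormalized betweenness of each node: Bao:0, Fay:21/2, Frank:3/2, Iris:0, Kai:0, Quinn:0, Zara:0.
Fay has the largest value, 21/2, making it the main broker — the node through which the most shortest paths run.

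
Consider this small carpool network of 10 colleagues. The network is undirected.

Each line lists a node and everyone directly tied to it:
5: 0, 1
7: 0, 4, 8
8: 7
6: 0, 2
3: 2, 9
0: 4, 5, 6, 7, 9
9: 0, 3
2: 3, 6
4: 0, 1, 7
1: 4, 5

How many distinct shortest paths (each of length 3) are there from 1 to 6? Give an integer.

2

The shortest distance is 3. The length-3 paths are: 1–5–0–6; 1–4–0–6.
That gives 2 distinct shortest paths.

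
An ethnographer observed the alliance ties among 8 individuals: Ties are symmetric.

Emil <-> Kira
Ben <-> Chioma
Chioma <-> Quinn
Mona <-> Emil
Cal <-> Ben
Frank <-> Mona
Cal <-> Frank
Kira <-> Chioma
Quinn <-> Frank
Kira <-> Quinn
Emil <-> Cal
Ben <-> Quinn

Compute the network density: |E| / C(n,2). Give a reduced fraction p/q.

There are 12 edges and 8 nodes, so the maximum possible is C(8,2) = 28.
Density = 12/28 = 3/7.

3/7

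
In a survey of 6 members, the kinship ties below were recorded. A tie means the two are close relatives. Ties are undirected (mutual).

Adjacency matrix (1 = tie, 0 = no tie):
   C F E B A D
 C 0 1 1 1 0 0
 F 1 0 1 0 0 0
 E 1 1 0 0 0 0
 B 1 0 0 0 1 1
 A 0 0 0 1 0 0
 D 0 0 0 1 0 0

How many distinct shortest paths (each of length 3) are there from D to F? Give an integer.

1

The shortest distance is 3, and the only length-3 path is D–B–C–F. So there is exactly 1 shortest path.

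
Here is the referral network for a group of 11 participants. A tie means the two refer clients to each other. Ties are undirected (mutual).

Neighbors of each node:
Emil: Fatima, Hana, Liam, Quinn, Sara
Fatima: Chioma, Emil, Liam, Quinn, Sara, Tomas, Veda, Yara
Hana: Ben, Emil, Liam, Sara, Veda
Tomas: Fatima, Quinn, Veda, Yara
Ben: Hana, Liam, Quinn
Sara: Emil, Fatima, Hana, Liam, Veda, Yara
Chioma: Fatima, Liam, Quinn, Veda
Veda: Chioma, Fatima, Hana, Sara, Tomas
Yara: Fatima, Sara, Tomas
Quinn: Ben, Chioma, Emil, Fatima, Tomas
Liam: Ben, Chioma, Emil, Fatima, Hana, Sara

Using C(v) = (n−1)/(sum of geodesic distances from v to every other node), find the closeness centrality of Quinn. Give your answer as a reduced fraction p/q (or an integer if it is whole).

2/3

Distances from Quinn: Ben:1, Chioma:1, Emil:1, Fatima:1, Hana:2, Liam:2, Sara:2, Tomas:1, Veda:2, Yara:2. Sum = 15.
n = 11, so closeness = 10/15 = 2/3.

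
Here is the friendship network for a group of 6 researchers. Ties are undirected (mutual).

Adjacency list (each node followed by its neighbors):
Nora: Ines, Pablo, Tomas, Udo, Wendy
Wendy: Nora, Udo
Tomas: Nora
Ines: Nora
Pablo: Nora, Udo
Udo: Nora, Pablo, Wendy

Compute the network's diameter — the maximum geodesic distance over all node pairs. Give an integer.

2

Eccentricity of each node (its greatest distance to any other): Ines:2, Nora:1, Pablo:2, Tomas:2, Udo:2, Wendy:2.
The maximum eccentricity is 2, realized for instance by the pair Tomas–Udo via Tomas – Nora – Udo. So the diameter is 2.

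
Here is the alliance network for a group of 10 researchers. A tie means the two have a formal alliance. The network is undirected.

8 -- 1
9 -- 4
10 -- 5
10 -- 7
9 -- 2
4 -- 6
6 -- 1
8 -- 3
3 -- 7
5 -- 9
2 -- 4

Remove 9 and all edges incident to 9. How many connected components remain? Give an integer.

9's neighbors (2, 4, and 5) remain reachable from one another through other ties, so the rest of the network stays in one piece.

1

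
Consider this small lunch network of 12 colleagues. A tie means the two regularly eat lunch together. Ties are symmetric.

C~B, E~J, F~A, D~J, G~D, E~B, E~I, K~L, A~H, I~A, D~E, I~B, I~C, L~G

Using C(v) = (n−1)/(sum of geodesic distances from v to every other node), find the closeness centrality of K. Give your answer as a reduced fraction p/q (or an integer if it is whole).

Distances from K: A:6, B:5, C:6, D:3, E:4, F:7, G:2, H:7, I:5, J:4, L:1. Sum = 50.
n = 12, so closeness = 11/50.

11/50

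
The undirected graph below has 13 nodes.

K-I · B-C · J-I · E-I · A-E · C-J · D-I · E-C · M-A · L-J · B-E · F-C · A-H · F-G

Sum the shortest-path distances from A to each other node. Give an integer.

Distances from A: B:2, C:2, D:3, E:1, F:3, G:4, H:1, I:2, J:3, K:3, L:4, M:1.
Sum = 2 + 2 + 3 + 1 + 3 + 4 + 1 + 2 + 3 + 3 + 4 + 1 = 29.

29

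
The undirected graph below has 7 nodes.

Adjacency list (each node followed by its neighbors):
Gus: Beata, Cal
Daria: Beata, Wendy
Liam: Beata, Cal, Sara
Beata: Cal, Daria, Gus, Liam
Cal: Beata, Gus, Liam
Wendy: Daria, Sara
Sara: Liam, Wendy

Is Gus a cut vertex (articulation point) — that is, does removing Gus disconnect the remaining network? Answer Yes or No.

Even without Gus, every remaining node can still reach every other (the residual graph is connected), so Gus is not a cut vertex.

No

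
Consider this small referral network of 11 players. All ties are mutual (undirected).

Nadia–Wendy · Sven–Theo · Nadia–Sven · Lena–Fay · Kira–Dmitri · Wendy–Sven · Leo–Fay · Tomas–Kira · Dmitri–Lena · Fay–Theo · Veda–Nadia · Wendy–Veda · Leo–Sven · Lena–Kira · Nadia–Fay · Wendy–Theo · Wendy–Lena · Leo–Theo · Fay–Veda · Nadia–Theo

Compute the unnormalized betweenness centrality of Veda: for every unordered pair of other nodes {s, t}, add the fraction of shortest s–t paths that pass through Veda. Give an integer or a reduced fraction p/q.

Pairs whose geodesics pass through Veda — Wendy–Fay: 1/4.
All other pairs contribute 0.
Summing the contributions gives betweenness(Veda) = 1/4.

1/4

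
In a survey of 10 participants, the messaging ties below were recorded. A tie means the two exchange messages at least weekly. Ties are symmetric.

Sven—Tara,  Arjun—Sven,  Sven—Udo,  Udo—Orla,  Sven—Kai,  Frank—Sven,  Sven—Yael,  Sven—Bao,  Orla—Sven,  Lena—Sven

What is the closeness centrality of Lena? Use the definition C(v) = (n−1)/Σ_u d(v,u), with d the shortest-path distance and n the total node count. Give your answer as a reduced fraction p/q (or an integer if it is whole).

9/17

Distances from Lena: Arjun:2, Bao:2, Frank:2, Kai:2, Orla:2, Sven:1, Tara:2, Udo:2, Yael:2. Sum = 17.
n = 10, so closeness = 9/17.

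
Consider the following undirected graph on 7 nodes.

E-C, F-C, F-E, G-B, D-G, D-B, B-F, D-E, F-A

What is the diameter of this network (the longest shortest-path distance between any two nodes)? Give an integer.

3

Eccentricity of each node (its greatest distance to any other): A:3, B:2, C:3, D:3, E:2, F:2, G:3.
The maximum eccentricity is 3, realized for instance by the pair C–G via C – F – B – G. So the diameter is 3.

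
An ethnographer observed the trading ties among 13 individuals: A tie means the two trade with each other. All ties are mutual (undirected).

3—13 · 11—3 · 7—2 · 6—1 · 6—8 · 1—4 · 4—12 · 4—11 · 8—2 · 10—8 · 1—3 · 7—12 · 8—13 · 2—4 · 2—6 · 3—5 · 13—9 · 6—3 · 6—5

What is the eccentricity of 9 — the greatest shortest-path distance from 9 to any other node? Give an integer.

5

Distances from 9: 1:3, 2:3, 3:2, 4:4, 5:3, 6:3, 7:4, 8:2, 10:3, 11:3, 12:5, 13:1.
The largest is 5 (to 12), so the eccentricity of 9 is 5.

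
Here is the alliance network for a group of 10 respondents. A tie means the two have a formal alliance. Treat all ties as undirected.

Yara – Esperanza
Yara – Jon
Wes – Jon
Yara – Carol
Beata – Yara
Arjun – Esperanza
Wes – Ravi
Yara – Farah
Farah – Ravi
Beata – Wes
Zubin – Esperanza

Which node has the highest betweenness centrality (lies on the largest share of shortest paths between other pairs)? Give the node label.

Yara

Unnormalized betweenness of each node: Arjun:0, Beata:5/2, Carol:0, Esperanza:15, Farah:5, Jon:5/2, Ravi:1, Wes:5/2, Yara:51/2, Zubin:0.
Yara has the largest value, 51/2, making it the main broker — the node through which the most shortest paths run.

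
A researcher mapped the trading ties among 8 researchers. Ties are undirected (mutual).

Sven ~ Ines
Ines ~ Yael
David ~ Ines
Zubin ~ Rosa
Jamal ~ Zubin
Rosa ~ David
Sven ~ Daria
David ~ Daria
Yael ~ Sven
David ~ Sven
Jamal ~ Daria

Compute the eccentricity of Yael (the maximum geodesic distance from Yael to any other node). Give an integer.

Distances from Yael: Daria:2, David:2, Ines:1, Jamal:3, Rosa:3, Sven:1, Zubin:4.
The largest is 4 (to Zubin), so the eccentricity of Yael is 4.

4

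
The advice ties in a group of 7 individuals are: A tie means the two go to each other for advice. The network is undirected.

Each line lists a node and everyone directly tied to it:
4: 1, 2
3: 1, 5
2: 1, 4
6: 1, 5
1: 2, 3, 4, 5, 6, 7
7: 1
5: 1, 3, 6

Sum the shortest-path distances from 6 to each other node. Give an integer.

10

Distances from 6: 1:1, 2:2, 3:2, 4:2, 5:1, 7:2.
Sum = 1 + 2 + 2 + 2 + 1 + 2 = 10.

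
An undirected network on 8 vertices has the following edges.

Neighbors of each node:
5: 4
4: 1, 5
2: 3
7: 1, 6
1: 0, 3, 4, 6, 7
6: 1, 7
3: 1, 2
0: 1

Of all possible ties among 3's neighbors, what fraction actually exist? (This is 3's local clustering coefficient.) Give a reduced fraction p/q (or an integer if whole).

0

3's neighbors: 1 and 2 (k = 2).
Possible neighbor pairs: C(2,2) = 1. Edges among them: none → e = 0.
Clustering(3) = 0/1.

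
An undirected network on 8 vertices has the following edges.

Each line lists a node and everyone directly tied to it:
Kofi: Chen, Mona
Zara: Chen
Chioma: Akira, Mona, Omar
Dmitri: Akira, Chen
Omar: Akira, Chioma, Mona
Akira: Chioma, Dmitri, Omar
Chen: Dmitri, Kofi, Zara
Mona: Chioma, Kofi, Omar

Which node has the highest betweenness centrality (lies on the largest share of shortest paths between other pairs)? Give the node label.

Chen

Unnormalized betweenness of each node: Akira:14/3, Chen:23/3, Chioma:7/6, Dmitri:13/3, Kofi:13/3, Mona:14/3, Omar:7/6, Zara:0.
Chen has the largest value, 23/3, making it the main broker — the node through which the most shortest paths run.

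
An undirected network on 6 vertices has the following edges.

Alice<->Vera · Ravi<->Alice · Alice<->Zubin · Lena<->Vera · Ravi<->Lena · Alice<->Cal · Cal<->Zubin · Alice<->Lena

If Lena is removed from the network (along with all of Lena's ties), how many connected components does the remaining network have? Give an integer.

1

Lena's neighbors (Alice, Ravi, and Vera) remain reachable from one another through other ties, so the rest of the network stays in one piece.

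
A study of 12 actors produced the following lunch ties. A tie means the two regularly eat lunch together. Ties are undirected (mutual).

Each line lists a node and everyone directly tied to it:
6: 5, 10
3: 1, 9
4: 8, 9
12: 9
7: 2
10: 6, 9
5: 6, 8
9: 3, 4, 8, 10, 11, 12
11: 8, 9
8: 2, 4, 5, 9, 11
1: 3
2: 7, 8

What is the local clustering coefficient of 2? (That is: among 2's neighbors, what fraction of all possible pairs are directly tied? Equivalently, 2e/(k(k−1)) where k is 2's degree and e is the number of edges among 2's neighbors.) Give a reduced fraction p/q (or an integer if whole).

2's neighbors: 7 and 8 (k = 2).
Possible neighbor pairs: C(2,2) = 1. Edges among them: none → e = 0.
Clustering(2) = 0/1.

0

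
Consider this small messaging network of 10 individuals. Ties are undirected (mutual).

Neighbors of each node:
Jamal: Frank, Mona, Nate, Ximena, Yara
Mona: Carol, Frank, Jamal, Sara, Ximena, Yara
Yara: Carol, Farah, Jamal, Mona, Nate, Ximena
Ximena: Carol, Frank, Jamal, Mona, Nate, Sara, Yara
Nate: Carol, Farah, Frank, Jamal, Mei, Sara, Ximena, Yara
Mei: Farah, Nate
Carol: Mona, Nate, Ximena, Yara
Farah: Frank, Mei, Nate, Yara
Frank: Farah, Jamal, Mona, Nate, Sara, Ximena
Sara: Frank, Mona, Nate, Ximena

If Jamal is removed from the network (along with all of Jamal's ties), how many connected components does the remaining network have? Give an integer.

Jamal's neighbors (Frank, Mona, Nate, Ximena, and Yara) remain reachable from one another through other ties, so the rest of the network stays in one piece.

1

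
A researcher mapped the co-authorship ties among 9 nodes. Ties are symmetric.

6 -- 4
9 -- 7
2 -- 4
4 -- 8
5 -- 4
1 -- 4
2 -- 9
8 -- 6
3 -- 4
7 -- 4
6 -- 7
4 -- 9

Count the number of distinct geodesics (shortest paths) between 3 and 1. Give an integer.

1

The shortest distance is 2, and the only length-2 path is 3–4–1. So there is exactly 1 shortest path.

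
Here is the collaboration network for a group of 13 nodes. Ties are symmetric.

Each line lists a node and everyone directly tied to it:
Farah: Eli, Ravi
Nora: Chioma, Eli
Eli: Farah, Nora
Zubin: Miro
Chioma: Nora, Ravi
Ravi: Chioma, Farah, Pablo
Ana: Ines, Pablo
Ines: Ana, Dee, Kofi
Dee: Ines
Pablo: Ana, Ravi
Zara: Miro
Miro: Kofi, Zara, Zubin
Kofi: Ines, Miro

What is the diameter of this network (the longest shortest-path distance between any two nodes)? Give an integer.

8

Eccentricity of each node (its greatest distance to any other): Ana:4, Chioma:7, Dee:6, Eli:8, Farah:7, Ines:5, Kofi:6, Miro:7, Nora:8, Pablo:5, Ravi:6, Zara:8, Zubin:8.
The maximum eccentricity is 8, realized for instance by the pair Nora–Zubin via Nora – Chioma – Ravi – Pablo – Ana – Ines – Kofi – Miro – Zubin. So the diameter is 8.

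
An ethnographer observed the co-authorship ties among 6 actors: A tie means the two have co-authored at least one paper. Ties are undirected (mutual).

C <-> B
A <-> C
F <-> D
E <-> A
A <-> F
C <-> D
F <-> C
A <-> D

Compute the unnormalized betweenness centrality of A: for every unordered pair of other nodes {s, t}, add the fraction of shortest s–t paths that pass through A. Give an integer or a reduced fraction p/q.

Pairs whose geodesics pass through A — E–F: 1; E–B: 1; E–C: 1; E–D: 1.
All other pairs contribute 0.
Summing the contributions gives betweenness(A) = 4.

4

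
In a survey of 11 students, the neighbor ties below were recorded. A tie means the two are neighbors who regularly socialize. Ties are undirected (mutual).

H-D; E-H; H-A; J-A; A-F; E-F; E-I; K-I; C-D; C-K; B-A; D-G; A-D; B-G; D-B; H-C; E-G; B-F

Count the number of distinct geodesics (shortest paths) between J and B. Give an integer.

The shortest distance is 2, and the only length-2 path is J–A–B. So there is exactly 1 shortest path.

1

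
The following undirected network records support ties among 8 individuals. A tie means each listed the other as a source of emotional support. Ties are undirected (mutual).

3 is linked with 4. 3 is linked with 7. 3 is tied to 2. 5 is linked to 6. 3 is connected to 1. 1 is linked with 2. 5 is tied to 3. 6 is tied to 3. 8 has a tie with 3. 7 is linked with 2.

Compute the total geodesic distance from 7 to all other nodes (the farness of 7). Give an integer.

12

Distances from 7: 1:2, 2:1, 3:1, 4:2, 5:2, 6:2, 8:2.
Sum = 2 + 1 + 1 + 2 + 2 + 2 + 2 = 12.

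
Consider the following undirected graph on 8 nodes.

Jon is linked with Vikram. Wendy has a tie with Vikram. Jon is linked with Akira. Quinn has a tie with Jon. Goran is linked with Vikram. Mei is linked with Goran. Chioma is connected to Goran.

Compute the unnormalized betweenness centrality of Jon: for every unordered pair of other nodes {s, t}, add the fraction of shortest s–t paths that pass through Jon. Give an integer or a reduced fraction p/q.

Pairs whose geodesics pass through Jon — Akira–Quinn: 1; Akira–Vikram: 1; Akira–Mei: 1; Akira–Goran: 1; Akira–Wendy: 1; Akira–Chioma: 1; Quinn–Vikram: 1; Quinn–Mei: 1; Quinn–Goran: 1; Quinn–Wendy: 1; Quinn–Chioma: 1.
All other pairs contribute 0.
Summing the contributions gives betweenness(Jon) = 11.

11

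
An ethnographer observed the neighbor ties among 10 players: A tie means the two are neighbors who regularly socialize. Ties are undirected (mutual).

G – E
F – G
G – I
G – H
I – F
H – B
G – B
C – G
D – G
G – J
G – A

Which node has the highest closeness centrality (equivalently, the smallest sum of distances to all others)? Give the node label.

G

Farness (sum of distances to all others) for each node — A:17, B:16, C:17, D:17, E:17, F:16, G:9, H:16, I:16, J:17.
The smallest farness is 9, for G, so G has the highest closeness.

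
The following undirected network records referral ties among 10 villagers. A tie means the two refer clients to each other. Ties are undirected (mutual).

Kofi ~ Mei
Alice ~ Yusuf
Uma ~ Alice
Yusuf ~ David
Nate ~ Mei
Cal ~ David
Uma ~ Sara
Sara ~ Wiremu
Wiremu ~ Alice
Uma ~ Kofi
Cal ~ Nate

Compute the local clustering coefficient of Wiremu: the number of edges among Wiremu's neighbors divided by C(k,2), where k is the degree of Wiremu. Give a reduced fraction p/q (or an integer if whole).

Wiremu's neighbors: Alice and Sara (k = 2).
Possible neighbor pairs: C(2,2) = 1. Edges among them: none → e = 0.
Clustering(Wiremu) = 0/1.

0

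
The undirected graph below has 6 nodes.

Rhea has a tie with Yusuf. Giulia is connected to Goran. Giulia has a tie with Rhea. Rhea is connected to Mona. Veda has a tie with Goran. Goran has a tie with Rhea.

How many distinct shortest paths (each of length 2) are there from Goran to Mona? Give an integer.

1

The shortest distance is 2, and the only length-2 path is Goran–Rhea–Mona. So there is exactly 1 shortest path.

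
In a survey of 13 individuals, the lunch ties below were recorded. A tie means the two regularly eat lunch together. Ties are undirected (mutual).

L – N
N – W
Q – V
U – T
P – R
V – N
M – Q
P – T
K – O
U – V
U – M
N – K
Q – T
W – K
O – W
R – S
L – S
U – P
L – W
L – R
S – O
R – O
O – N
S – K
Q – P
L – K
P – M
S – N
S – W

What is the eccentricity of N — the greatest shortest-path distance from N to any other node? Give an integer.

Distances from N: K:1, L:1, M:3, O:1, P:3, Q:2, R:2, S:1, T:3, U:2, V:1, W:1.
The largest is 3 (to P, T, and M), so the eccentricity of N is 3.

3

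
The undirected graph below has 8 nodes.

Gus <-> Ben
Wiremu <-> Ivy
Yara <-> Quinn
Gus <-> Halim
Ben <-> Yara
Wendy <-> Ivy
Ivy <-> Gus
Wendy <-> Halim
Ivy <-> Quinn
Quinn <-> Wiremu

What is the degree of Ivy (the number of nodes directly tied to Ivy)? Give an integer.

4

Ivy is directly tied to Gus, Quinn, Wendy, and Wiremu. That is 4 neighbors, so the degree of Ivy is 4.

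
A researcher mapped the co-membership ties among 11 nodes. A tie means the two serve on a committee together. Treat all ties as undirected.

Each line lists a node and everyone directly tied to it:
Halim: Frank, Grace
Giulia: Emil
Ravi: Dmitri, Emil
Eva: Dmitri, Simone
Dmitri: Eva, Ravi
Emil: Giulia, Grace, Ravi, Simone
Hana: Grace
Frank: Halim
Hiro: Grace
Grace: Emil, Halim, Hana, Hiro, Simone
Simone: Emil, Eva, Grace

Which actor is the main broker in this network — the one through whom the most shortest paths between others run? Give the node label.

Grace

Unnormalized betweenness of each node: Dmitri:1, Emil:35/2, Eva:7/2, Frank:0, Giulia:0, Grace:29, Halim:9, Hana:0, Hiro:0, Ravi:9/2, Simone:19/2.
Grace has the largest value, 29, making it the main broker — the node through which the most shortest paths run.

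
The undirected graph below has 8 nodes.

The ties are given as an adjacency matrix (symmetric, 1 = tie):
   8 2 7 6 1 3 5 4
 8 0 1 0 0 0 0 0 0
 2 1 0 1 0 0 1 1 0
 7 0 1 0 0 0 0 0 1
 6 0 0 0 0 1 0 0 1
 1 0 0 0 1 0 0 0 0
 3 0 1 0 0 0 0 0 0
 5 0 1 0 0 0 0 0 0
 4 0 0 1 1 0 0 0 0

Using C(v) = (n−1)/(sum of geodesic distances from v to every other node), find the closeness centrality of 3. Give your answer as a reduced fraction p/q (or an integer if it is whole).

7/19

Distances from 3: 1:5, 2:1, 4:3, 5:2, 6:4, 7:2, 8:2. Sum = 19.
n = 8, so closeness = 7/19.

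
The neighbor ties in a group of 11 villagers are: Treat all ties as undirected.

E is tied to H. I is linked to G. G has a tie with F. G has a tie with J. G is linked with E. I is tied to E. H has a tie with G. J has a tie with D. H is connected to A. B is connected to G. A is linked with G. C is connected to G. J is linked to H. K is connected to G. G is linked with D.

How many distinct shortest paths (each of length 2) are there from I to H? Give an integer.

The shortest distance is 2. The length-2 paths are: I–G–H; I–E–H.
That gives 2 distinct shortest paths.

2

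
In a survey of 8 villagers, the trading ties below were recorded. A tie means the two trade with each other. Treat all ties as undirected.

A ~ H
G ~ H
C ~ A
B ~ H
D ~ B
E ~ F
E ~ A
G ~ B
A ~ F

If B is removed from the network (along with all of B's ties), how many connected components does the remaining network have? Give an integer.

2

Without B, the remaining ties split the others into: {D}; {A, C, E, F, G, H}.
That's 2 separate components.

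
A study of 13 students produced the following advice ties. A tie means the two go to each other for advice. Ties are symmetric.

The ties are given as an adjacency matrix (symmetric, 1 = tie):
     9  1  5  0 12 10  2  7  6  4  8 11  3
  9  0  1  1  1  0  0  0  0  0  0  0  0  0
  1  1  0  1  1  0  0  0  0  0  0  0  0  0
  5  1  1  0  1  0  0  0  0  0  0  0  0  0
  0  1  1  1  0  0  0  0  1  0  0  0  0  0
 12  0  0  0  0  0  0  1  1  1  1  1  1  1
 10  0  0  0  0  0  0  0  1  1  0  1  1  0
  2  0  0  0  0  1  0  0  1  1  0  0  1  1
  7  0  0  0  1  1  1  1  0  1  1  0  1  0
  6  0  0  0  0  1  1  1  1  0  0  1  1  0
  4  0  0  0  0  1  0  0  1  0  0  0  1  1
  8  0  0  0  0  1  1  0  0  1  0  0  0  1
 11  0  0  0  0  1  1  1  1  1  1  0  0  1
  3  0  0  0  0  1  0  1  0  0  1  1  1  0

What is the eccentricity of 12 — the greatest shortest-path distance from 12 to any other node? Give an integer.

3

Distances from 12: 0:2, 1:3, 2:1, 3:1, 4:1, 5:3, 6:1, 7:1, 8:1, 9:3, 10:2, 11:1.
The largest is 3 (to 9, 1, and 5), so the eccentricity of 12 is 3.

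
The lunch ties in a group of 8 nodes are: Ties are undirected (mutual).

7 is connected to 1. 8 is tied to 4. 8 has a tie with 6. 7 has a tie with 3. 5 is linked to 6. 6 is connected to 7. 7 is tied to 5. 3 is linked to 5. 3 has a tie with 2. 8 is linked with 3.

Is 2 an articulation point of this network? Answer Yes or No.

No

Even without 2, every remaining node can still reach every other (the residual graph is connected), so 2 is not a cut vertex.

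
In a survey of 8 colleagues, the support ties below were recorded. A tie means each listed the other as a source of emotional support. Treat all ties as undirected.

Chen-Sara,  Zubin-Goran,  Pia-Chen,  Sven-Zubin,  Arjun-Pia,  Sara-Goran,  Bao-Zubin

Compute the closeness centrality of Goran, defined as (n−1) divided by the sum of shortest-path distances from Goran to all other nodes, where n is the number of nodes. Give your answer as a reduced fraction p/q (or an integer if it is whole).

7/15

Distances from Goran: Arjun:4, Bao:2, Chen:2, Pia:3, Sara:1, Sven:2, Zubin:1. Sum = 15.
n = 8, so closeness = 7/15.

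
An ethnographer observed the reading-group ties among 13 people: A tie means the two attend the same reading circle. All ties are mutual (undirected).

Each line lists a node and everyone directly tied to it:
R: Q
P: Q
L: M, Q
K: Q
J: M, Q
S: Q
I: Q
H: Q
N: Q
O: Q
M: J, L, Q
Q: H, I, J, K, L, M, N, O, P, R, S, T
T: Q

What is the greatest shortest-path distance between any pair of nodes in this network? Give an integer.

2

Eccentricity of each node (its greatest distance to any other): H:2, I:2, J:2, K:2, L:2, M:2, N:2, O:2, P:2, Q:1, R:2, S:2, T:2.
The maximum eccentricity is 2, realized for instance by the pair K–J via K – Q – J. So the diameter is 2.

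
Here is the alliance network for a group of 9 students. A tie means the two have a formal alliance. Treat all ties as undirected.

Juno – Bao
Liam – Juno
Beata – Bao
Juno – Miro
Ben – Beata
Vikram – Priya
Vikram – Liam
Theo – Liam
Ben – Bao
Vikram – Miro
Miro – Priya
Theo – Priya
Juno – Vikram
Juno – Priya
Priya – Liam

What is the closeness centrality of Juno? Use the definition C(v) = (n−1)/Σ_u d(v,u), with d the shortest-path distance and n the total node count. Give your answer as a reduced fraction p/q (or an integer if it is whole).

8/11

Distances from Juno: Bao:1, Beata:2, Ben:2, Liam:1, Miro:1, Priya:1, Theo:2, Vikram:1. Sum = 11.
n = 9, so closeness = 8/11.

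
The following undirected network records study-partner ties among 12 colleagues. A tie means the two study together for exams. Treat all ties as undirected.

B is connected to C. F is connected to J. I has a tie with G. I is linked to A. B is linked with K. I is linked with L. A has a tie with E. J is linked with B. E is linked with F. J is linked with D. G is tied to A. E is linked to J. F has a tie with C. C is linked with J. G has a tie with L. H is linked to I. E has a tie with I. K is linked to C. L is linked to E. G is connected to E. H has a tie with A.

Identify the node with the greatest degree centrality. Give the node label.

Degrees — A:4, B:3, C:4, D:1, E:6, F:3, G:4, H:2, I:5, J:5, K:2, L:3.
The maximum is 6, attained only by E.

E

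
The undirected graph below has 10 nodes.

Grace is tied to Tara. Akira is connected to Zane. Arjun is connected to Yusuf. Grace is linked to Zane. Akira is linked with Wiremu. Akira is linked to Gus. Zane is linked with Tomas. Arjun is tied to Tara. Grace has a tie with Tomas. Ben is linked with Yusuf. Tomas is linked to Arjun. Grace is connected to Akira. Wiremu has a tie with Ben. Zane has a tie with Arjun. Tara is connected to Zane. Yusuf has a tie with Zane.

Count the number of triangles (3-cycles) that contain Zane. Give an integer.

Zane's neighbors: Akira, Arjun, Grace, Tara, Tomas, and Yusuf.
Neighbor pairs that are themselves tied: Zane–Akira–Grace; Zane–Arjun–Tara; Zane–Arjun–Tomas; Zane–Arjun–Yusuf; Zane–Grace–Tara; Zane–Grace–Tomas. Each forms one triangle with Zane, for 6 in total.

6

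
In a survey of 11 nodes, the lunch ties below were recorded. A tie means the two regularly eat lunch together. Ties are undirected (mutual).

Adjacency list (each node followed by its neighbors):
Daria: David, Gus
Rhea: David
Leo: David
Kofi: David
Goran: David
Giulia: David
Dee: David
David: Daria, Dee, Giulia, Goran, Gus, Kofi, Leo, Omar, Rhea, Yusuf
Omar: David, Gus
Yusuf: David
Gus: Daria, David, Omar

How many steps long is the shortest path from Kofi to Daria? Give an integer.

2

One shortest route is Kofi – David – Daria, which uses 2 edges, and Kofi and Daria are not directly tied, so nothing shorter exists. So d(Kofi,Daria) = 2.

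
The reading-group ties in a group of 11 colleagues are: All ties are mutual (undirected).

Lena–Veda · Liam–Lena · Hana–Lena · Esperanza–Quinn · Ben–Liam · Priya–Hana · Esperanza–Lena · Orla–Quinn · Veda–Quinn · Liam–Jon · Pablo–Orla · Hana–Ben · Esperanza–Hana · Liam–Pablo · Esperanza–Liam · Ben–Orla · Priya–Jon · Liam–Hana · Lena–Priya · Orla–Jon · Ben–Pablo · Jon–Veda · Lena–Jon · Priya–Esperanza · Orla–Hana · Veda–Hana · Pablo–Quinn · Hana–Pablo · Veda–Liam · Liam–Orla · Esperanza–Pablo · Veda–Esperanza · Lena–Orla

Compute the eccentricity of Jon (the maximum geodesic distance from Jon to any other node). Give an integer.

Distances from Jon: Ben:2, Esperanza:2, Hana:2, Lena:1, Liam:1, Orla:1, Pablo:2, Priya:1, Quinn:2, Veda:1.
The largest is 2 (to Ben, Hana, Pablo, Esperanza, and Quinn), so the eccentricity of Jon is 2.

2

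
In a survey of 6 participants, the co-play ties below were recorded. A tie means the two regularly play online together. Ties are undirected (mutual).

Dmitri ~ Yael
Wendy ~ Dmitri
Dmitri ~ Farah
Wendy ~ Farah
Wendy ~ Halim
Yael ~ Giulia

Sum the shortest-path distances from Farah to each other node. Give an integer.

9

Distances from Farah: Dmitri:1, Giulia:3, Halim:2, Wendy:1, Yael:2.
Sum = 1 + 3 + 2 + 1 + 2 = 9.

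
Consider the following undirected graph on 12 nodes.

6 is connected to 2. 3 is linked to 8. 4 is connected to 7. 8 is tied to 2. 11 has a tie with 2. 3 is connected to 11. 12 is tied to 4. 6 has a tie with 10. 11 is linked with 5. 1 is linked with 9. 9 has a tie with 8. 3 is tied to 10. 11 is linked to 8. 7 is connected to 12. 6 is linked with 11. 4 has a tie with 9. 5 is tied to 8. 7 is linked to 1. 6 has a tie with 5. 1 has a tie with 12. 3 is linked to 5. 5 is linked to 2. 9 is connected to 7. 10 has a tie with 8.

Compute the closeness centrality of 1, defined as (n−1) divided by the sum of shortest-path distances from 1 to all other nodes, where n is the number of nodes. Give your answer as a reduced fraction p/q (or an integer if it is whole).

Distances from 1: 2:3, 3:3, 4:2, 5:3, 6:4, 7:1, 8:2, 9:1, 10:3, 11:3, 12:1. Sum = 26.
n = 12, so closeness = 11/26.

11/26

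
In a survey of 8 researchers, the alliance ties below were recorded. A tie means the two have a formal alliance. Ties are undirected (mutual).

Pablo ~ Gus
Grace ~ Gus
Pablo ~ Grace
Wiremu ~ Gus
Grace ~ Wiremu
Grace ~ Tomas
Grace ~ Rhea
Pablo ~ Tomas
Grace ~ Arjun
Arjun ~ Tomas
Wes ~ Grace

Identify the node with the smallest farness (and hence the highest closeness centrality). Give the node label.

Grace

Farness (sum of distances to all others) for each node — Arjun:12, Grace:7, Gus:11, Pablo:11, Rhea:13, Tomas:11, Wes:13, Wiremu:12.
The smallest farness is 7, for Grace, so Grace has the highest closeness.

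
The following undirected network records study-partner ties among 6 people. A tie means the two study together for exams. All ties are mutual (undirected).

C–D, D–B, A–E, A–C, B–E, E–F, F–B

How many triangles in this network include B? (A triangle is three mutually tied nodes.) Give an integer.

B's neighbors: D, E, and F.
Neighbor pairs that are themselves tied: B–E–F. Each forms one triangle with B, for 1 in total.

1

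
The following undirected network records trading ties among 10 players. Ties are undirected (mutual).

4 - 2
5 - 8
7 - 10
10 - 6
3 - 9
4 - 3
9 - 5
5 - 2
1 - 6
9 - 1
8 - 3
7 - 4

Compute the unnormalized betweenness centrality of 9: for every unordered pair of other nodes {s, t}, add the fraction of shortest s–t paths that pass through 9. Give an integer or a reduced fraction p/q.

19/2

Pairs whose geodesics pass through 9 — 4–1: 1; 10–5: 1/2; 6–3: 1; 6–8: 2/2; 6–5: 1; 6–2: 1/2; 1–3: 1; 1–8: 2/2; 1–5: 1; 1–2: 1; 3–5: 1/2.
All other pairs contribute 0.
Summing the contributions gives betweenness(9) = 19/2.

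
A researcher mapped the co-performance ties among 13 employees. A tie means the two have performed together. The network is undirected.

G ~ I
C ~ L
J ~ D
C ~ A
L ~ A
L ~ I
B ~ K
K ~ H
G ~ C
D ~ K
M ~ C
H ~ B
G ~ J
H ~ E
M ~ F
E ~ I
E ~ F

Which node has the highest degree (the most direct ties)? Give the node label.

Degrees — A:2, B:2, C:4, D:2, E:3, F:2, G:3, H:3, I:3, J:2, K:3, L:3, M:2.
The maximum is 4, attained only by C.

C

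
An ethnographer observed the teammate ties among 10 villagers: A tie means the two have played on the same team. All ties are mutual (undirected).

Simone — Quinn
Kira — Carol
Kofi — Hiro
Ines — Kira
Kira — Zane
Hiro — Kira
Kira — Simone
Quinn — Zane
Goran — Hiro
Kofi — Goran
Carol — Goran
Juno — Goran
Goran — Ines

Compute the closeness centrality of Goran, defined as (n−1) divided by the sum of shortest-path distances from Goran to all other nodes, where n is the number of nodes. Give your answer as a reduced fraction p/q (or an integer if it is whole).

Distances from Goran: Carol:1, Hiro:1, Ines:1, Juno:1, Kira:2, Kofi:1, Quinn:4, Simone:3, Zane:3. Sum = 17.
n = 10, so closeness = 9/17.

9/17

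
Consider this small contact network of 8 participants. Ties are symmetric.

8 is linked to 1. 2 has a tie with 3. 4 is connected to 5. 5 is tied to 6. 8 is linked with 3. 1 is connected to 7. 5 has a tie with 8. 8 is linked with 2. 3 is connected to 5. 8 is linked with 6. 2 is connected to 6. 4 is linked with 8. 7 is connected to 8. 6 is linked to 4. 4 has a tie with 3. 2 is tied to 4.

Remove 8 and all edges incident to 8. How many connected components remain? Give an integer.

2

Without 8, the remaining ties split the others into: {2, 3, 4, 5, 6}; {1, 7}.
That's 2 separate components.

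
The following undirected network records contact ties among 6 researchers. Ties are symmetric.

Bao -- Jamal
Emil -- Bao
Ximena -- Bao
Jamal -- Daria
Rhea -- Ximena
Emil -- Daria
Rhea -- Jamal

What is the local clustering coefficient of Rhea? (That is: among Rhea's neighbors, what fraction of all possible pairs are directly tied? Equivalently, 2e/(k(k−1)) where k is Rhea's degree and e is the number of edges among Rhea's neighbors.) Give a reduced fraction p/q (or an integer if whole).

Rhea's neighbors: Jamal and Ximena (k = 2).
Possible neighbor pairs: C(2,2) = 1. Edges among them: none → e = 0.
Clustering(Rhea) = 0/1.

0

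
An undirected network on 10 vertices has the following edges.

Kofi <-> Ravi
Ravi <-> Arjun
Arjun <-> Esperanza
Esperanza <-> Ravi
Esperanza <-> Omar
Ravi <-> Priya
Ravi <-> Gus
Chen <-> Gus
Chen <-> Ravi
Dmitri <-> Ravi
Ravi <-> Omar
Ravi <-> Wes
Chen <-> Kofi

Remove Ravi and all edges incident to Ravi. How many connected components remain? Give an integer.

Without Ravi, the remaining ties split the others into: {Chen, Gus, Kofi}; {Priya}; {Wes}; {Arjun, Esperanza, Omar}; {Dmitri}.
That's 5 separate components.

5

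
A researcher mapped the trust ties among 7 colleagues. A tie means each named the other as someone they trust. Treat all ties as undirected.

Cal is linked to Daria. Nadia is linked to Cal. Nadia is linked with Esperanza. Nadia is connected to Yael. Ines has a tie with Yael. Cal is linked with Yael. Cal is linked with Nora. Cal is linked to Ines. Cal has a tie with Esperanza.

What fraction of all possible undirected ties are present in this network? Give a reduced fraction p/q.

3/7

There are 9 edges and 7 nodes, so the maximum possible is C(7,2) = 21.
Density = 9/21 = 3/7.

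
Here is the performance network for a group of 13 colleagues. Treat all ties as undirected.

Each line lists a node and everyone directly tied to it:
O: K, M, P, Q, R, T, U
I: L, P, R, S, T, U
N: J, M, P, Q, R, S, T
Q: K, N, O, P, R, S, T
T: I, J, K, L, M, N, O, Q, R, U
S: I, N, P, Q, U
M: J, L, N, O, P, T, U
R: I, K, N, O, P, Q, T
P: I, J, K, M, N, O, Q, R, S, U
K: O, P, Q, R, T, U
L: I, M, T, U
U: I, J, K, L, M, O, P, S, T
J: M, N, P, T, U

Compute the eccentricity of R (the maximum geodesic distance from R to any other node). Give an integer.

2

Distances from R: I:1, J:2, K:1, L:2, M:2, N:1, O:1, P:1, Q:1, S:2, T:1, U:2.
The largest is 2 (to S, M, U, J, and L), so the eccentricity of R is 2.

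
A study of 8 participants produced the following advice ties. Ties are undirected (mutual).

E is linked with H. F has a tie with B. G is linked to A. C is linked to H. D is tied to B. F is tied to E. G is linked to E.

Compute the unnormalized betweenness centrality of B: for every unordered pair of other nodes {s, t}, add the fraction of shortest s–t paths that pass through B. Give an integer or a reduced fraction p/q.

Pairs whose geodesics pass through B — E–D: 1; A–D: 1; F–D: 1; D–H: 1; D–G: 1; D–C: 1.
All other pairs contribute 0.
Summing the contributions gives betweenness(B) = 6.

6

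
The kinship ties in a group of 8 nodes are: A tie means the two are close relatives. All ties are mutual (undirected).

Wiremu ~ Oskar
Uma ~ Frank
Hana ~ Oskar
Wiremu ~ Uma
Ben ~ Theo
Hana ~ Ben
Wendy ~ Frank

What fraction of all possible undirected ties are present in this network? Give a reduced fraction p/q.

There are 7 edges and 8 nodes, so the maximum possible is C(8,2) = 28.
Density = 7/28 = 1/4.

1/4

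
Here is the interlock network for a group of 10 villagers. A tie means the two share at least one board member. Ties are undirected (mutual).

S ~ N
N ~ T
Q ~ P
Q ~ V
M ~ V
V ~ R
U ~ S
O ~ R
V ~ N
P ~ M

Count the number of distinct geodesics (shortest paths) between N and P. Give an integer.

2

The shortest distance is 3. The length-3 paths are: N–V–M–P; N–V–Q–P.
That gives 2 distinct shortest paths.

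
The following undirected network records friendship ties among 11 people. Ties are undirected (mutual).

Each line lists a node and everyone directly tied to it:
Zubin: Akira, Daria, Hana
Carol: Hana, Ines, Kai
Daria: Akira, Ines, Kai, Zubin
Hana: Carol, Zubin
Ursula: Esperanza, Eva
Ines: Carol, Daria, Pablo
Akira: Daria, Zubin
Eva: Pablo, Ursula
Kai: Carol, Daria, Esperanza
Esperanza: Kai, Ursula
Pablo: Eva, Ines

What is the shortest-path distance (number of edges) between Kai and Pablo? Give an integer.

3

One shortest route is Kai – Daria – Ines – Pablo, which uses 3 edges, and at distance 2 from Kai we only reach {Akira, Hana, Ines, Ursula, Zubin}, which does not include Pablo. So d(Kai,Pablo) = 3.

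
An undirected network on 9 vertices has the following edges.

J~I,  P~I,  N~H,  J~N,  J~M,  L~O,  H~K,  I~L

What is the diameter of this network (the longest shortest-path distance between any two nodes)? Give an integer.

6

Eccentricity of each node (its greatest distance to any other): H:5, I:4, J:3, K:6, L:5, M:4, N:4, O:6, P:5.
The maximum eccentricity is 6, realized for instance by the pair K–O via K – H – N – J – I – L – O. So the diameter is 6.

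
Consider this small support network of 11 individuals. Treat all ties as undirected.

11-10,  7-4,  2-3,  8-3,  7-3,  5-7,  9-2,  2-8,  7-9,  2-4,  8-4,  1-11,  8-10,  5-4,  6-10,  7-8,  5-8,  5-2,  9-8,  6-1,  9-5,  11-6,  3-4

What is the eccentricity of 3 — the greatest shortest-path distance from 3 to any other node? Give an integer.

Distances from 3: 1:4, 2:1, 4:1, 5:2, 6:3, 7:1, 8:1, 9:2, 10:2, 11:3.
The largest is 4 (to 1), so the eccentricity of 3 is 4.

4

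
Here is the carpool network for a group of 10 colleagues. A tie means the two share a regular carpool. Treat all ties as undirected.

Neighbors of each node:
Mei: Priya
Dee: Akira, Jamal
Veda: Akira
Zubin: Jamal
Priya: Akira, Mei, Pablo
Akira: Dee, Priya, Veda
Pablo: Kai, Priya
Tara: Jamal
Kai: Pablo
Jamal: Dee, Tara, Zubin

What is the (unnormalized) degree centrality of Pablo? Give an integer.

2

Pablo is directly tied to Kai and Priya. That is 2 neighbors, so the degree of Pablo is 2.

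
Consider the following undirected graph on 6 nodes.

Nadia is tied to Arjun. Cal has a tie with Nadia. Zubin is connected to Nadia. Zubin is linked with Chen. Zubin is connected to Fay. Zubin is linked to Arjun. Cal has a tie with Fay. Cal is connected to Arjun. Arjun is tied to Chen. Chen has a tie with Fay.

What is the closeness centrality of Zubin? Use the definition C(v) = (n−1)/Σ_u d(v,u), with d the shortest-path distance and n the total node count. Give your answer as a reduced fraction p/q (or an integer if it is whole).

Distances from Zubin: Arjun:1, Cal:2, Chen:1, Fay:1, Nadia:1. Sum = 6.
n = 6, so closeness = 5/6.

5/6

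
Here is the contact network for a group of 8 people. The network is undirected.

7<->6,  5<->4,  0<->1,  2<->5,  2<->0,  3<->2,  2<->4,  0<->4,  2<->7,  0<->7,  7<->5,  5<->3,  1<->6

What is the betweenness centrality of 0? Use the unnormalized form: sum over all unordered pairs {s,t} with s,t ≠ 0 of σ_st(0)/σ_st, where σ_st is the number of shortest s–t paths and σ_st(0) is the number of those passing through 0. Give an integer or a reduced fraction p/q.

61/12

Pairs whose geodesics pass through 0 — 6–4: 2/4; 1–2: 1; 1–5: 3/4; 1–3: 1; 1–7: 1/2; 1–4: 1; 7–4: 1/3.
All other pairs contribute 0.
Summing the contributions gives betweenness(0) = 61/12.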